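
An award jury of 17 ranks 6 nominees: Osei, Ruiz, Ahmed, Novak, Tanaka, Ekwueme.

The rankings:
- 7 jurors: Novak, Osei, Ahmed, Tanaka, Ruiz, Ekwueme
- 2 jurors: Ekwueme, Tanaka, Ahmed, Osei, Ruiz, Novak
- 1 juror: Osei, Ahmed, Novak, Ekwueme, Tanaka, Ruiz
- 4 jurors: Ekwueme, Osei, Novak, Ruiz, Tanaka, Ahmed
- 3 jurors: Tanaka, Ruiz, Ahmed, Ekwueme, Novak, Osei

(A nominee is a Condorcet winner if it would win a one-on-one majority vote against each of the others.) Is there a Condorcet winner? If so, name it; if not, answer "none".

none

Head-to-head results (17 jurors):
Osei–Ruiz: Osei 14–3.
Osei vs Ahmed: Osei wins 12–5.
Osei vs Novak: 2+1+4 = 7 for Osei, 10 for Novak — Novak by 10–7.
Osei vs Tanaka: Osei wins 12–5.
Osei–Ekwueme: Ekwueme 9–8.
Ruiz vs Ahmed: Ruiz preferred on 4+3 = 7 ballots; Ahmed wins 10–7.
Ruiz vs Novak: Novak wins 12–5.
Ruiz vs Tanaka: Tanaka wins 13–4.
Ruiz vs Ekwueme: Ruiz is ranked higher on 7+3 = 10 ballots, Ekwueme on 7. Ruiz wins 10–7.
Ahmed vs Novak: Novak wins 11–6.
Ahmed vs Tanaka: Ahmed is ranked higher on 7+1 = 8 ballots, Tanaka on 9. Tanaka wins 9–8.
Ahmed–Ekwueme: Ahmed 11–6.
Novak vs Tanaka: Novak wins 12–5.
Novak vs Ekwueme: Ekwueme, 9–8.
Tanaka vs Ekwueme: 7+3 = 10 for Tanaka, 7 for Ekwueme — Tanaka by 10–7.
No nominee is unbeaten: Osei loses to Novak; Ruiz loses to Osei; Ahmed loses to Osei; Novak loses to Ekwueme; Tanaka loses to Osei; Ekwueme loses to Ruiz. In particular Osei > Ruiz > Ekwueme > Osei is a majority cycle — no Condorcet winner exists.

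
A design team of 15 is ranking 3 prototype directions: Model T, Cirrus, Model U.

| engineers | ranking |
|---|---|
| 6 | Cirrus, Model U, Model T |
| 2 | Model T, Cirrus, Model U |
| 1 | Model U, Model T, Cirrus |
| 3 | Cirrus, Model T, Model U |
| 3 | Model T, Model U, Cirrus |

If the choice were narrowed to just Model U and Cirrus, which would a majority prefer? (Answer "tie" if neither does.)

Ballots ranking Model U above Cirrus: 1 + 3 = 4.
Ballots ranking Cirrus above Model U: 15 − 4 = 11.
Cirrus wins the head-to-head 11–4.

Cirrus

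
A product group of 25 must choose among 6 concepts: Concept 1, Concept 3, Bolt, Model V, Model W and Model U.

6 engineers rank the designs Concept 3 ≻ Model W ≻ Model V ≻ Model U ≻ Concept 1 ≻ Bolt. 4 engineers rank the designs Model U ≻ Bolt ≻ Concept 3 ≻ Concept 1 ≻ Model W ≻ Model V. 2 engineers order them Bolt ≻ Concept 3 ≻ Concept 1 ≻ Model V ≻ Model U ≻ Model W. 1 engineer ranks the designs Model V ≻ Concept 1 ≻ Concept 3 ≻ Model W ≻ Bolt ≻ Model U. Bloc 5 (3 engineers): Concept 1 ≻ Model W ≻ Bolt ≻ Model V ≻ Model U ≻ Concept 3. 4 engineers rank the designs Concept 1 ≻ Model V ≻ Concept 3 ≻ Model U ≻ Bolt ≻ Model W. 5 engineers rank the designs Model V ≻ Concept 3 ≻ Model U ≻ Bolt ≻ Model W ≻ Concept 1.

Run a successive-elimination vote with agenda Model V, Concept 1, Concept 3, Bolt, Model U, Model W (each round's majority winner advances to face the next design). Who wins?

Round 1: Model V vs Concept 1 — 12–13, Concept 1 advances.
Round 2: Concept 1 vs Concept 3 — 8–17, Concept 3 advances.
Round 3: Concept 3 vs Bolt — 16–9, Concept 3 advances.
Round 4: Concept 3 vs Model U — 18–7, Concept 3 advances.
Round 5: Concept 3 vs Model W — 22–3, Concept 3 advances.
Concept 3 survives the agenda.

Concept 3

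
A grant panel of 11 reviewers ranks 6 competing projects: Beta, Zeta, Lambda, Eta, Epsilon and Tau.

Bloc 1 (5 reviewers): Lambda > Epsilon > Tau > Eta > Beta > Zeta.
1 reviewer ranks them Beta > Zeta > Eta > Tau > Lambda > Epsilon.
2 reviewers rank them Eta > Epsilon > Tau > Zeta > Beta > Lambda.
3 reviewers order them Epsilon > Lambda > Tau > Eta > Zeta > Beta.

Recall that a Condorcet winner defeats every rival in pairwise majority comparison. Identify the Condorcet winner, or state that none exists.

Head-to-head results (11 reviewers):
Beta vs Zeta: Beta, 6–5.
Beta–Lambda: Lambda 8–3.
Beta vs Eta: 1 to 10, Eta.
Beta vs Epsilon: Beta is ranked higher on 1 ballot, Epsilon on 10. Epsilon wins 10–1.
Beta vs Tau: 1 for Beta, 10 for Tau — Tau by 10–1.
Zeta vs Lambda: Zeta preferred on 1+2 = 3 ballots; Lambda wins 8–3.
Zeta vs Eta: Zeta preferred on 1 ballot; Eta wins 10–1.
Zeta vs Epsilon: Zeta is ranked higher on 1 ballot, Epsilon on 10. Epsilon wins 10–1.
Zeta vs Tau: Tau, 10–1.
Lambda vs Eta: 8 to 3, Lambda.
Lambda–Epsilon: Lambda 6–5.
Lambda vs Tau: Lambda wins 8–3.
Eta vs Epsilon: 3 to 8, Epsilon.
Eta–Tau: Tau 8–3.
Epsilon vs Tau: Epsilon is ranked higher on 5+2+3 = 10 ballots, Tau on 1. Epsilon wins 10–1.
Only Lambda has no losses; Lambda is the Condorcet winner.

Lambda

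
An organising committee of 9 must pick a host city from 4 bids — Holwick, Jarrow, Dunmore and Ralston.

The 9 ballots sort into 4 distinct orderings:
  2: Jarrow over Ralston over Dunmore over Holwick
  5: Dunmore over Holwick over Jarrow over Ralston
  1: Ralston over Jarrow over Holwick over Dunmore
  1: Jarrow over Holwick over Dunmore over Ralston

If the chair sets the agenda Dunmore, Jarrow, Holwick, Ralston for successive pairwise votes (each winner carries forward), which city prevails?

Round 1: Dunmore vs Jarrow — 5–4, Dunmore advances.
Round 2: Dunmore vs Holwick — 7–2, Dunmore advances.
Round 3: Dunmore vs Ralston — 6–3, Dunmore advances.
The agenda winner is Dunmore.

Dunmore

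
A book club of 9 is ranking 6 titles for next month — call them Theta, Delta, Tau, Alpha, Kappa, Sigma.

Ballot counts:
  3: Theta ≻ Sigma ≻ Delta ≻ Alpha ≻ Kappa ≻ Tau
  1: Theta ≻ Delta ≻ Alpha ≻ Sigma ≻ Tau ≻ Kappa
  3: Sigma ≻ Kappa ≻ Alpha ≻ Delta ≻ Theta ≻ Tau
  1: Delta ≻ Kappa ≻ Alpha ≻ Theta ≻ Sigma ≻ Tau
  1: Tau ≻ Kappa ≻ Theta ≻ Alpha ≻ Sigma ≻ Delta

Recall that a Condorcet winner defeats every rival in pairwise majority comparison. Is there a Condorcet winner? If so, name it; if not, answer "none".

Head-to-head results (9 members):
Theta vs Delta: Theta wins 5–4.
Theta vs Tau: Theta, 8–1.
Theta–Alpha: Theta 5–4.
Theta vs Kappa: Kappa wins 5–4.
Theta vs Sigma: Theta, 6–3.
Delta vs Tau: Delta, 8–1.
Delta vs Alpha: Delta, 5–4.
Delta–Kappa: Delta 5–4.
Delta vs Sigma: Sigma, 7–2.
Tau–Alpha: Alpha 8–1.
Tau vs Kappa: Kappa wins 7–2.
Tau vs Sigma: Sigma, 8–1.
Alpha vs Kappa: Kappa wins 5–4.
Alpha–Sigma: Sigma 6–3.
Kappa vs Sigma: Sigma wins 7–2.
Each book drops at least one matchup (Theta loses to Kappa; Delta loses to Theta; Tau loses to Theta; Alpha loses to Theta; Kappa loses to Delta; Sigma loses to Theta); the cycle Theta > Delta > Kappa > Theta rules out a Condorcet winner.

none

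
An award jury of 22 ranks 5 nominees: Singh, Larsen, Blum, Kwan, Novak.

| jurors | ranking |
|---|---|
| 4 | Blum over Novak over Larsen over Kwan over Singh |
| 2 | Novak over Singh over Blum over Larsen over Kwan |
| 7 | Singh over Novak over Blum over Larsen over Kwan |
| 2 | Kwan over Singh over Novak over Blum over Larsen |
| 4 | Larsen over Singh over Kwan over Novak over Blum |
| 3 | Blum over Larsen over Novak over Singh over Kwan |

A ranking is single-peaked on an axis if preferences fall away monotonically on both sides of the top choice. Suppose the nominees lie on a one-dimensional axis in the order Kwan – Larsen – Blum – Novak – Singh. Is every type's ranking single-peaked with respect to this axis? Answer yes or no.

no

Axis positions: Kwan=1, Larsen=2, Blum=3, Novak=4, Singh=5.
Type 1 (peak Blum at position 3): ranking walks positions 3-4-2-1-5, expanding outward from the peak — single-peaked.
Type 2 (peak Novak at position 4): ranking walks positions 4-5-3-2-1, expanding outward from the peak — single-peaked.
Type 3 (peak Singh at position 5): ranking walks positions 5-4-3-2-1, expanding outward from the peak — single-peaked.
Type 4: ranking walks positions 1-5-4-3-2; Singh is ranked above Larsen even though Larsen lies between Singh and the peak Kwan on the axis — preferences dip and rise again. Not single-peaked.
Type 5: ranking walks positions 2-5-1-4-3; Singh is ranked above Blum even though Blum lies between Singh and the peak Larsen on the axis — preferences dip and rise again. Not single-peaked.
Type 6 (peak Blum at position 3): ranking walks positions 3-2-4-5-1, expanding outward from the peak — single-peaked.
Type 4 violates single-peakedness, so the profile is not single-peaked on this axis.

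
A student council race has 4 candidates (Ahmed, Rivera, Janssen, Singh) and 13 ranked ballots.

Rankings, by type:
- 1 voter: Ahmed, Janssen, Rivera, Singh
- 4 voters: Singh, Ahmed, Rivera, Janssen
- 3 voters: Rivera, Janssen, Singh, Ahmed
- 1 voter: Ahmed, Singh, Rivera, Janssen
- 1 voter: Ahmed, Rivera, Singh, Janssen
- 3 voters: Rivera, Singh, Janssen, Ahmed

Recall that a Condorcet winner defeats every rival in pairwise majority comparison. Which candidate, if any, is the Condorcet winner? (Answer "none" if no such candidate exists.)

Pairwise majorities:
Ahmed vs Rivera: 7 to 6, Ahmed.
Ahmed vs Janssen: 7 to 6, Ahmed.
Ahmed vs Singh: Singh wins 10–3.
Rivera vs Janssen: Rivera, 12–1.
Rivera vs Singh: Rivera preferred on 1+3+1+3 = 8 ballots; Rivera wins 8–5.
Janssen vs Singh: 1+3 = 4 for Janssen, 9 for Singh — Singh by 9–4.
No candidate is unbeaten: Ahmed loses to Singh; Rivera loses to Ahmed; Janssen loses to Ahmed; Singh loses to Rivera. In particular Ahmed beats Rivera beats Singh beats Ahmed is a majority cycle — no Condorcet winner exists.

none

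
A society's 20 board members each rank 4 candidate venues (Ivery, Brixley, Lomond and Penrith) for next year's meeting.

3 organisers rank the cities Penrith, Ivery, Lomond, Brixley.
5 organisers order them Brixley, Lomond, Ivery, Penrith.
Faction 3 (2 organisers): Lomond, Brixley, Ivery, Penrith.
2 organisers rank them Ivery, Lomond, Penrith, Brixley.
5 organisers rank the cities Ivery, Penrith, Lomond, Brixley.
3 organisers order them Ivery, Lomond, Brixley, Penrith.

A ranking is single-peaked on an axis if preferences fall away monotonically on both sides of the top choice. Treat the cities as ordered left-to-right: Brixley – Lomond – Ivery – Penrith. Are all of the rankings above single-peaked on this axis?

yes

Axis positions: Brixley=1, Lomond=2, Ivery=3, Penrith=4.
Faction 1 (peak Penrith at position 4): ranking walks positions 4-3-2-1, expanding outward from the peak — single-peaked.
Faction 2 (peak Brixley at position 1): ranking walks positions 1-2-3-4, expanding outward from the peak — single-peaked.
Faction 3 (peak Lomond at position 2): ranking walks positions 2-1-3-4, expanding outward from the peak — single-peaked.
Faction 4 (peak Ivery at position 3): ranking walks positions 3-2-4-1, expanding outward from the peak — single-peaked.
Faction 5 (peak Ivery at position 3): ranking walks positions 3-4-2-1, expanding outward from the peak — single-peaked.
Faction 6 (peak Ivery at position 3): ranking walks positions 3-2-1-4, expanding outward from the peak — single-peaked.
Every ranking is single-peaked on this axis.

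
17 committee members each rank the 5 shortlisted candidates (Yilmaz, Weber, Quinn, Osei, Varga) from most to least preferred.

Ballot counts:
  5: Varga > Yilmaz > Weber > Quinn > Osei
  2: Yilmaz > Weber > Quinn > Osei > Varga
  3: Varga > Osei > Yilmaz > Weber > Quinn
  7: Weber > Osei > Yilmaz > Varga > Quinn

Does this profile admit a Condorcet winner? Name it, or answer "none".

none

Head-to-head results (17 committee members):
Yilmaz vs Weber: 10 to 7, Yilmaz.
Yilmaz vs Quinn: Yilmaz is ranked higher on 5+2+3+7 = 17 ballots, Quinn on 0. Yilmaz wins 17–0.
Yilmaz vs Osei: Yilmaz preferred on 5+2 = 7 ballots; Osei wins 10–7.
Yilmaz vs Varga: Yilmaz preferred on 2+7 = 9 ballots; Yilmaz wins 9–8.
Weber vs Quinn: 5+2+3+7 = 17 for Weber, 0 for Quinn — Weber by 17–0.
Weber vs Osei: 5+2+7 = 14 for Weber, 3 for Osei — Weber by 14–3.
Weber vs Varga: Weber preferred on 2+7 = 9 ballots; Weber wins 9–8.
Quinn vs Osei: Quinn preferred on 5+2 = 7 ballots; Osei wins 10–7.
Quinn vs Varga: Quinn preferred on 2 ballots; Varga wins 15–2.
Osei vs Varga: Osei is ranked higher on 2+7 = 9 ballots, Varga on 8. Osei wins 9–8.
Each candidate drops at least one matchup (Yilmaz loses to Osei; Weber loses to Yilmaz; Quinn loses to Yilmaz; Osei loses to Weber; Varga loses to Yilmaz); the cycle Yilmaz beats Weber beats Osei beats Yilmaz rules out a Condorcet winner.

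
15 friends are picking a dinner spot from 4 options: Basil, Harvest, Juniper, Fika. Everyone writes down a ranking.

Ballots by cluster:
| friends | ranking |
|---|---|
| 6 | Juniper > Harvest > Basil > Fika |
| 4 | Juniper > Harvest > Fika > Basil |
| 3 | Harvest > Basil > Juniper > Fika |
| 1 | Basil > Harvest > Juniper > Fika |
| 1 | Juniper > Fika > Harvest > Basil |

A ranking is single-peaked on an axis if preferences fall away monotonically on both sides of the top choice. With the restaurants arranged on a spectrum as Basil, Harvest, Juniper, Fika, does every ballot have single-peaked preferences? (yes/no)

yes

Axis positions: Basil=1, Harvest=2, Juniper=3, Fika=4.
Cluster 1 (peak Juniper at position 3): ranking walks positions 3-2-1-4, expanding outward from the peak — single-peaked.
Cluster 2 (peak Juniper at position 3): ranking walks positions 3-2-4-1, expanding outward from the peak — single-peaked.
Cluster 3 (peak Harvest at position 2): ranking walks positions 2-1-3-4, expanding outward from the peak — single-peaked.
Cluster 4 (peak Basil at position 1): ranking walks positions 1-2-3-4, expanding outward from the peak — single-peaked.
Cluster 5 (peak Juniper at position 3): ranking walks positions 3-4-2-1, expanding outward from the peak — single-peaked.
Every ranking is single-peaked on this axis.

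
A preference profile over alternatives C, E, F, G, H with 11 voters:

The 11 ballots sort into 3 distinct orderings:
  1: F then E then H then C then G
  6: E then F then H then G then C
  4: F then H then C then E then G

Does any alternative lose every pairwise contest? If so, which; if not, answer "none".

C

Head-to-head results (11 voters):
C vs E: E wins 7–4.
C vs F: F wins 11–0.
C vs G: 1+4 = 5 for C, 6 for G — G by 6–5.
C vs H: H wins 11–0.
E–F: E 6–5.
E–G: E 11–0.
E vs H: E preferred on 1+6 = 7 ballots; E wins 7–4.
F vs G: F preferred on 1+6+4 = 11 ballots; F wins 11–0.
F–H: F 11–0.
G vs H: G is ranked higher on 0 ballots, H on 11. H wins 11–0.
C is beaten in every head-to-head and is the Condorcet loser.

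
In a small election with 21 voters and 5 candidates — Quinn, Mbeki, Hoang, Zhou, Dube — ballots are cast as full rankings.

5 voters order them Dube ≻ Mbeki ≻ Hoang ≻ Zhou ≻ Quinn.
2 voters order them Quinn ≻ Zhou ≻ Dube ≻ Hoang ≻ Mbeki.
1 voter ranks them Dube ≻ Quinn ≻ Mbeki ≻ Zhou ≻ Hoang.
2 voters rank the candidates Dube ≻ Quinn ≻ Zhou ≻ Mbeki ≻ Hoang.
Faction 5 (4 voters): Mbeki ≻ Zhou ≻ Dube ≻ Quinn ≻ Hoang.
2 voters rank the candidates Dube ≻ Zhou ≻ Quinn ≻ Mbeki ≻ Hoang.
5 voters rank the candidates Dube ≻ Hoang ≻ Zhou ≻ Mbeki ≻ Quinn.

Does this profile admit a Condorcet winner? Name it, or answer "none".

Head-to-head results (21 voters):
Quinn vs Mbeki: Quinn is ranked higher on 2+1+2+2 = 7 ballots, Mbeki on 14. Mbeki wins 14–7.
Quinn vs Hoang: Quinn is ranked higher on 2+1+2+4+2 = 11 ballots, Hoang on 10. Quinn wins 11–10.
Quinn vs Zhou: 5 to 16, Zhou.
Quinn vs Dube: 2 for Quinn, 19 for Dube — Dube by 19–2.
Mbeki vs Hoang: Mbeki preferred on 5+1+2+4+2 = 14 ballots; Mbeki wins 14–7.
Mbeki vs Zhou: Mbeki preferred on 5+1+4 = 10 ballots; Zhou wins 11–10.
Mbeki vs Dube: 4 to 17, Dube.
Hoang vs Zhou: 5+5 = 10 for Hoang, 11 for Zhou — Zhou by 11–10.
Hoang vs Dube: Hoang is ranked higher on 0 ballots, Dube on 21. Dube wins 21–0.
Zhou vs Dube: Zhou preferred on 2+4 = 6 ballots; Dube wins 15–6.
Only Dube has no losses; Dube is the Condorcet winner.

Dube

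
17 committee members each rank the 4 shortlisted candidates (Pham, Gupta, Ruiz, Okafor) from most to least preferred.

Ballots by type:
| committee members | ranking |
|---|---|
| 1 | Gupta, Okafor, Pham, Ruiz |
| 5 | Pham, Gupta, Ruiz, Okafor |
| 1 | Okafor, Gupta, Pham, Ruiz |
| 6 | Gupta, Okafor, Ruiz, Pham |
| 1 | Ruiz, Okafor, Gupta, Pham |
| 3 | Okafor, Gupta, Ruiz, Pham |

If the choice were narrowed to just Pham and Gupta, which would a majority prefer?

Gupta

Ballots ranking Pham above Gupta: 5.
Ballots ranking Gupta above Pham: 17 − 5 = 12.
Gupta wins the head-to-head 12–5.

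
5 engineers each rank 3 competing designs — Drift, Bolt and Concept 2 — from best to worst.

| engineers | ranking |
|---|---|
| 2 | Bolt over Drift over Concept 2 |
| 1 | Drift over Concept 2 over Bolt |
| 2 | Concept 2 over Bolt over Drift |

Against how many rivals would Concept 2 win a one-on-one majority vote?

Concept 2 against each rival (5 engineers):
Concept 2 vs Drift: Concept 2 is ranked higher on 2 ballots, Drift on 3. Drift wins 3–2.
Concept 2 vs Bolt: Concept 2 wins 3–2.
Concept 2 beats Bolt; loses to Drift — 1 pairwise win.

1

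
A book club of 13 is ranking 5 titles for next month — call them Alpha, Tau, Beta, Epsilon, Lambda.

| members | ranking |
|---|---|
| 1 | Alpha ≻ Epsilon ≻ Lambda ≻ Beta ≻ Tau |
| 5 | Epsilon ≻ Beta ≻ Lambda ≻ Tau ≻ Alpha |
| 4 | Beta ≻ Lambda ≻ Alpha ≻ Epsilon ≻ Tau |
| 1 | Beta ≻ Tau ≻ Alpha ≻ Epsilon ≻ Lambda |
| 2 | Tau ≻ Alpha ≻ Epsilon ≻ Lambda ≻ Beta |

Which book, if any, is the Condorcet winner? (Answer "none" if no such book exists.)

Head-to-head results (13 members):
Alpha vs Tau: Tau, 8–5.
Alpha vs Beta: Beta, 10–3.
Alpha vs Epsilon: Alpha wins 8–5.
Alpha vs Lambda: Lambda, 9–4.
Tau vs Beta: Beta, 11–2.
Tau vs Epsilon: Epsilon wins 10–3.
Tau vs Lambda: Lambda, 10–3.
Beta vs Epsilon: Epsilon wins 8–5.
Beta vs Lambda: Beta wins 10–3.
Epsilon vs Lambda: Epsilon wins 9–4.
Each book drops at least one matchup (Alpha loses to Tau; Tau loses to Beta; Beta loses to Epsilon; Epsilon loses to Alpha; Lambda loses to Beta); the cycle Alpha → Epsilon → Tau → Alpha rules out a Condorcet winner.

none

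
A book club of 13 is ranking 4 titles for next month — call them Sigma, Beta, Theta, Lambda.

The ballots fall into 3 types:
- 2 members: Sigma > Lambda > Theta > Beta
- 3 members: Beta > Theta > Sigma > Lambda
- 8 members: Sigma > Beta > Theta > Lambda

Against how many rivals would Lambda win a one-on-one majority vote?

Lambda against each rival (13 members):
Lambda vs Sigma: 0 to 13, Sigma.
Lambda–Beta: Beta 11–2.
Lambda vs Theta: Theta wins 11–2.
Lambda beats no one; loses to Sigma, Beta, Theta — 0 pairwise wins.

0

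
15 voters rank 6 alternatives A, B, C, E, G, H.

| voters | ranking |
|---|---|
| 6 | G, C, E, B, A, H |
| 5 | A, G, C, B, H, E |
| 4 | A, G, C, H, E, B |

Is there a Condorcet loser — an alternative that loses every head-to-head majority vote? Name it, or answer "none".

Pairwise majorities:
A vs B: 5+4 = 9 for A, 6 for B — A by 9–6.
A vs C: A is ranked higher on 5+4 = 9 ballots, C on 6. A wins 9–6.
A vs E: 9 to 6, A.
A vs G: A, 9–6.
A vs H: A wins 15–0.
B–C: C 15–0.
B vs E: E, 10–5.
B vs G: 0 to 15, G.
B vs H: 6+5 = 11 for B, 4 for H — B by 11–4.
C vs E: C, 15–0.
C vs G: 0 to 15, G.
C vs H: C is ranked higher on 6+5+4 = 15 ballots, H on 0. C wins 15–0.
E vs G: G, 15–0.
E vs H: H wins 9–6.
G vs H: G, 15–0.
Each alternative has at least one pairwise win (A beats B; B beats H; C beats B; E beats B; G beats B; H beats E) — no Condorcet loser.

none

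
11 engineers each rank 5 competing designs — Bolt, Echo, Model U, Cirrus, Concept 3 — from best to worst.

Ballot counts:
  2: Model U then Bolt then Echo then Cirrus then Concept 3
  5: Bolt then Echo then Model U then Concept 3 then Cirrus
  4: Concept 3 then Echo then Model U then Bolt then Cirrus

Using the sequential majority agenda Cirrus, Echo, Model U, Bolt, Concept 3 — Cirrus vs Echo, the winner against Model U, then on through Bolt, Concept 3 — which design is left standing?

Round 1: Cirrus vs Echo — 0–11, Echo advances.
Round 2: Echo vs Model U — 9–2, Echo advances.
Round 3: Echo vs Bolt — 4–7, Bolt advances.
Round 4: Bolt vs Concept 3 — 7–4, Bolt advances.
Bolt survives the agenda.

Bolt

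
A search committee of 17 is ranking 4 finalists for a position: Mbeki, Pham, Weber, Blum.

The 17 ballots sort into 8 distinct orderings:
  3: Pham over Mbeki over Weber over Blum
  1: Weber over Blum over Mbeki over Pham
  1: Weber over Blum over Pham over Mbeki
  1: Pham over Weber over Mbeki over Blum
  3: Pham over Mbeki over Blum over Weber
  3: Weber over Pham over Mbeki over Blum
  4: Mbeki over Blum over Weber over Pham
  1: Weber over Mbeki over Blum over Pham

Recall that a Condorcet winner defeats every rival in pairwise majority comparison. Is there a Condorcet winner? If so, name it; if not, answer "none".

none

Check each pair by majority over 17 ballots:
Mbeki–Pham: Pham 11–6.
Mbeki–Weber: Mbeki 10–7.
Mbeki vs Blum: Mbeki, 15–2.
Pham–Weber: Weber 10–7.
Pham vs Blum: Pham, 10–7.
Weber vs Blum: Weber, 10–7.
Every candidate loses at least once (Mbeki loses to Pham; Pham loses to Weber; Weber loses to Mbeki; Blum loses to Mbeki). The majority relation contains the cycle Mbeki > Weber > Pham > Mbeki, so there is no Condorcet winner.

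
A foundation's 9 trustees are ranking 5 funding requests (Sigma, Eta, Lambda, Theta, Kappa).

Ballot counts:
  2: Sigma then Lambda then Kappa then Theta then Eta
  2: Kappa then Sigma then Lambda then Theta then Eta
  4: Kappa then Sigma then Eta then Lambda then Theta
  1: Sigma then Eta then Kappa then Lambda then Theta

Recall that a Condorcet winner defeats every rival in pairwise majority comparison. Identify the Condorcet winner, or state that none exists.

Kappa

Head-to-head results (9 reviewers):
Sigma vs Eta: 9 to 0, Sigma.
Sigma vs Lambda: Sigma preferred on 2+2+4+1 = 9 ballots; Sigma wins 9–0.
Sigma vs Theta: Sigma preferred on 2+2+4+1 = 9 ballots; Sigma wins 9–0.
Sigma vs Kappa: Sigma is ranked higher on 2+1 = 3 ballots, Kappa on 6. Kappa wins 6–3.
Eta vs Lambda: Eta wins 5–4.
Eta vs Theta: 4+1 = 5 for Eta, 4 for Theta — Eta by 5–4.
Eta vs Kappa: Kappa wins 8–1.
Lambda vs Theta: Lambda, 9–0.
Lambda vs Kappa: 2 to 7, Kappa.
Theta–Kappa: Kappa 9–0.
Kappa beats each of Sigma, Eta, Lambda, Theta — Kappa is the Condorcet winner.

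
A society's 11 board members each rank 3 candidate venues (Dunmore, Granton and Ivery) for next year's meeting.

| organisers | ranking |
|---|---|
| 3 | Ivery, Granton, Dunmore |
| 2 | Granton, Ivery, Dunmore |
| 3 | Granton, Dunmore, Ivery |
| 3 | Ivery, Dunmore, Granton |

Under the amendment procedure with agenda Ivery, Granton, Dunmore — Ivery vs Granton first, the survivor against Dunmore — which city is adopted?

Ivery

Round 1: Ivery vs Granton — 6–5, Ivery advances.
Round 2: Ivery vs Dunmore — 8–3, Ivery advances.
Ivery survives the agenda.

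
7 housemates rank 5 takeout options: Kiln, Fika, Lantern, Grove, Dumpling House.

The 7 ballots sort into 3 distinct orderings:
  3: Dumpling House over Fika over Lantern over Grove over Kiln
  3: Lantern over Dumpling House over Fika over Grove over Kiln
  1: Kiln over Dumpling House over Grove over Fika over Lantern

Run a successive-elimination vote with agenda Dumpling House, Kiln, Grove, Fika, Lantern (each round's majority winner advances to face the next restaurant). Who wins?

Dumpling House

Round 1: Dumpling House vs Kiln — 6–1, Dumpling House advances.
Round 2: Dumpling House vs Grove — 7–0, Dumpling House advances.
Round 3: Dumpling House vs Fika — 7–0, Dumpling House advances.
Round 4: Dumpling House vs Lantern — 4–3, Dumpling House advances.
The agenda winner is Dumpling House.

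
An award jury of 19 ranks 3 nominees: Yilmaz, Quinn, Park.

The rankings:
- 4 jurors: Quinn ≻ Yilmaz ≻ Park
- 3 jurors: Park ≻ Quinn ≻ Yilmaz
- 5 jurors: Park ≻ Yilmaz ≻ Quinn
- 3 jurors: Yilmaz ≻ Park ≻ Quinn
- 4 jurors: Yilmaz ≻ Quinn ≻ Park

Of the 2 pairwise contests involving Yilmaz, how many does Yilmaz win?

Yilmaz against each rival (19 jurors):
Yilmaz vs Quinn: Yilmaz is ranked higher on 5+3+4 = 12 ballots, Quinn on 7. Yilmaz wins 12–7.
Yilmaz vs Park: Yilmaz, 11–8.
Yilmaz beats Quinn, Park — 2 pairwise wins.

2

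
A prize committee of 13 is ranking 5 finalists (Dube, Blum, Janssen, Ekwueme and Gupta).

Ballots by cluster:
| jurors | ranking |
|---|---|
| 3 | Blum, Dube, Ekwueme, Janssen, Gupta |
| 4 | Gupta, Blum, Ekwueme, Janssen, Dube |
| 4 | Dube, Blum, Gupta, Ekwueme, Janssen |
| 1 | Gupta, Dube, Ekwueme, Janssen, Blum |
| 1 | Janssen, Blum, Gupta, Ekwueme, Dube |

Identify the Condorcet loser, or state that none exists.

Janssen

Pairwise majorities:
Dube vs Blum: 4+1 = 5 for Dube, 8 for Blum — Blum by 8–5.
Dube vs Janssen: Dube preferred on 3+4+1 = 8 ballots; Dube wins 8–5.
Dube vs Ekwueme: Dube, 8–5.
Dube vs Gupta: Dube is ranked higher on 3+4 = 7 ballots, Gupta on 6. Dube wins 7–6.
Blum vs Janssen: Blum, 11–2.
Blum vs Ekwueme: Blum, 12–1.
Blum vs Gupta: Blum wins 8–5.
Janssen vs Ekwueme: Ekwueme, 12–1.
Janssen vs Gupta: Janssen preferred on 3+1 = 4 ballots; Gupta wins 9–4.
Ekwueme vs Gupta: Ekwueme is ranked higher on 3 ballots, Gupta on 10. Gupta wins 10–3.
Janssen loses to every other nominee — it is the Condorcet loser.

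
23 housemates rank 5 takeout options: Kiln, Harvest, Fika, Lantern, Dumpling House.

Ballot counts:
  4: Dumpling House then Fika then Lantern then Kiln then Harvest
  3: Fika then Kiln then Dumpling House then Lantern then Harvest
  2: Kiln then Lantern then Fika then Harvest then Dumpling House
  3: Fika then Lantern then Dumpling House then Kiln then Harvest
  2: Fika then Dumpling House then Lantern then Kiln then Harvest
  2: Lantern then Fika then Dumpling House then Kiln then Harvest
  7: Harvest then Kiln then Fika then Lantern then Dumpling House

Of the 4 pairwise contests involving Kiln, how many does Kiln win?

Kiln against each rival (23 friends):
Kiln vs Harvest: Kiln is ranked higher on 4+3+2+3+2+2 = 16 ballots, Harvest on 7. Kiln wins 16–7.
Kiln–Fika: Fika 14–9.
Kiln vs Lantern: Kiln wins 12–11.
Kiln vs Dumpling House: Kiln wins 12–11.
Kiln beats Harvest, Lantern, Dumpling House; loses to Fika — 3 pairwise wins.

3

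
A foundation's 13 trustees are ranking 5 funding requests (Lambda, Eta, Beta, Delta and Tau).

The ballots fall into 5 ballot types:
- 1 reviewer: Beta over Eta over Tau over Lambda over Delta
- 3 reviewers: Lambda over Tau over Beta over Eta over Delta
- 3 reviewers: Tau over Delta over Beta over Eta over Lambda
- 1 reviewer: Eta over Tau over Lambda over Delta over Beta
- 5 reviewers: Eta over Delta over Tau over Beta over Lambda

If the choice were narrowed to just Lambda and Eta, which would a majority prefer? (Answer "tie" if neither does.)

Eta

Ballots ranking Lambda above Eta: 3.
Ballots ranking Eta above Lambda: 13 − 3 = 10.
Eta wins the head-to-head 10–3.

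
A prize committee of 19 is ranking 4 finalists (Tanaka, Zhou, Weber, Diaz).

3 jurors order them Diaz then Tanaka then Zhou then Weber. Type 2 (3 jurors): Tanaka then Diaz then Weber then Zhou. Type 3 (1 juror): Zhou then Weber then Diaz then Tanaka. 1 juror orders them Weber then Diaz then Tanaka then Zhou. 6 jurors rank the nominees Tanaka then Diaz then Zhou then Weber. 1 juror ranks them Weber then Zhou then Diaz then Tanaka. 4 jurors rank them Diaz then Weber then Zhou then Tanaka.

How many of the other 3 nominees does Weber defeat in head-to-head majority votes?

0

Weber against each rival (19 jurors):
Weber vs Tanaka: 7 to 12, Tanaka.
Weber vs Zhou: Weber preferred on 3+1+1+4 = 9 ballots; Zhou wins 10–9.
Weber vs Diaz: Diaz, 16–3.
Weber beats no one; loses to Tanaka, Zhou, Diaz — 0 pairwise wins.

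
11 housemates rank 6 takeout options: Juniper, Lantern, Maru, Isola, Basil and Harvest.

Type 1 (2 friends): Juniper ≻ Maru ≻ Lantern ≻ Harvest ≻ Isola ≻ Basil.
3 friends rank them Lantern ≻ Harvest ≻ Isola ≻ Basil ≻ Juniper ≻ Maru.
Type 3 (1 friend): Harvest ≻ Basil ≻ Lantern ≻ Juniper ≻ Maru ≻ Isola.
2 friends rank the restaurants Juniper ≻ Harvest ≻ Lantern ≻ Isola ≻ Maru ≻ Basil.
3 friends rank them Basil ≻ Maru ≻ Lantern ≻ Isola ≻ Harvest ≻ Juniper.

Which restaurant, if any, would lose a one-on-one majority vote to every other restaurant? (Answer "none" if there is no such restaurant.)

Head-to-head results (11 friends):
Juniper vs Lantern: Juniper is ranked higher on 2+2 = 4 ballots, Lantern on 7. Lantern wins 7–4.
Juniper vs Maru: Juniper preferred on 2+3+1+2 = 8 ballots; Juniper wins 8–3.
Juniper vs Isola: Isola wins 6–5.
Juniper vs Basil: Basil wins 7–4.
Juniper vs Harvest: Juniper is ranked higher on 2+2 = 4 ballots, Harvest on 7. Harvest wins 7–4.
Lantern vs Maru: Lantern preferred on 3+1+2 = 6 ballots; Lantern wins 6–5.
Lantern vs Isola: 2+3+1+2+3 = 11 for Lantern, 0 for Isola — Lantern by 11–0.
Lantern vs Basil: Lantern, 7–4.
Lantern vs Harvest: Lantern, 8–3.
Maru vs Isola: Maru, 6–5.
Maru vs Basil: 4 to 7, Basil.
Maru vs Harvest: Harvest wins 6–5.
Isola vs Basil: Isola preferred on 2+3+2 = 7 ballots; Isola wins 7–4.
Isola vs Harvest: Isola preferred on 3 ballots; Harvest wins 8–3.
Basil vs Harvest: Harvest wins 8–3.
No restaurant is winless: Juniper beats Maru; Lantern beats Juniper; Maru beats Isola; Isola beats Juniper; Basil beats Juniper; Harvest beats Juniper. There is no Condorcet loser.

none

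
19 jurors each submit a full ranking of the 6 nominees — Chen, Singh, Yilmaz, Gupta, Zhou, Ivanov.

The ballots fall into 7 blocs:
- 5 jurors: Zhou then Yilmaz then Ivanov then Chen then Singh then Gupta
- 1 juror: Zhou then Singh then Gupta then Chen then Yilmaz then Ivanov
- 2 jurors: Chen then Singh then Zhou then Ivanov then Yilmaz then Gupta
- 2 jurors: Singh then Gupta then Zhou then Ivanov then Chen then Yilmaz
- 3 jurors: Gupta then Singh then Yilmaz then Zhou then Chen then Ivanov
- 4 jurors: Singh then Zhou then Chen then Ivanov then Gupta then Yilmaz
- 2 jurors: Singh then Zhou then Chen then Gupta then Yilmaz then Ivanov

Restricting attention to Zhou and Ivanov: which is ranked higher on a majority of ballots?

Ballots ranking Zhou above Ivanov: 5 + 1 + 2 + 2 + 3 + 4 + 2 = 19.
Ballots ranking Ivanov above Zhou: 19 − 19 = 0.
Zhou wins the head-to-head 19–0.

Zhou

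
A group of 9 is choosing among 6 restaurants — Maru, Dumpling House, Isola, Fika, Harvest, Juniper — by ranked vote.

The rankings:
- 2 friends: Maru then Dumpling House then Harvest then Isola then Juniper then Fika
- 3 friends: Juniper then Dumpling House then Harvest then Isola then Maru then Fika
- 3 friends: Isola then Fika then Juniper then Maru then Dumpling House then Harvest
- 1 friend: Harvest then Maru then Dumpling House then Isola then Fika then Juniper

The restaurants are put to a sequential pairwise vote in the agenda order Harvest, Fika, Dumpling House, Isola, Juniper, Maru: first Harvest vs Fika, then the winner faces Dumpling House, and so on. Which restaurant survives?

Round 1: Harvest vs Fika — 6–3, Harvest advances.
Round 2: Harvest vs Dumpling House — 1–8, Dumpling House advances.
Round 3: Dumpling House vs Isola — 6–3, Dumpling House advances.
Round 4: Dumpling House vs Juniper — 3–6, Juniper advances.
Round 5: Juniper vs Maru — 6–3, Juniper advances.
Juniper survives the agenda.

Juniper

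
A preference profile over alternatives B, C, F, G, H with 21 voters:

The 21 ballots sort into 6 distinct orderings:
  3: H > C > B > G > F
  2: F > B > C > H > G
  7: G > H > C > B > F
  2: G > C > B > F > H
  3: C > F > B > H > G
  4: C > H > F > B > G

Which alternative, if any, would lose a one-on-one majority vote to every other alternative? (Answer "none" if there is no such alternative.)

Pairwise majorities:
B vs C: B preferred on 2 ballots; C wins 19–2.
B vs F: B, 12–9.
B vs G: B preferred on 3+2+3+4 = 12 ballots; B wins 12–9.
B vs H: B is ranked higher on 2+2+3 = 7 ballots, H on 14. H wins 14–7.
C vs F: 19 to 2, C.
C vs G: C, 12–9.
C vs H: 2+2+3+4 = 11 for C, 10 for H — C by 11–10.
F vs G: G, 12–9.
F vs H: H, 14–7.
G vs H: 9 to 12, H.
F is beaten in every head-to-head and is the Condorcet loser.

F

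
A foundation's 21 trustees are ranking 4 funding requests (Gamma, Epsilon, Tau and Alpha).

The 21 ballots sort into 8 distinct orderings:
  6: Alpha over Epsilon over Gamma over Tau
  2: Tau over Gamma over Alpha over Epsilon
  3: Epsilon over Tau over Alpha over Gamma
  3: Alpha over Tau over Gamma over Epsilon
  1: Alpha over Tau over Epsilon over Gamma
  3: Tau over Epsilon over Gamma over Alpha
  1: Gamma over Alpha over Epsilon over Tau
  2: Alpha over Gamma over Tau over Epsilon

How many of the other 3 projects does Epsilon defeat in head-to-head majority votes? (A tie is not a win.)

1

Epsilon against each rival (21 reviewers):
Epsilon vs Gamma: 6+3+1+3 = 13 for Epsilon, 8 for Gamma — Epsilon by 13–8.
Epsilon vs Tau: Tau, 11–10.
Epsilon vs Alpha: 3+3 = 6 for Epsilon, 15 for Alpha — Alpha by 15–6.
Epsilon beats Gamma; loses to Tau, Alpha — 1 pairwise win.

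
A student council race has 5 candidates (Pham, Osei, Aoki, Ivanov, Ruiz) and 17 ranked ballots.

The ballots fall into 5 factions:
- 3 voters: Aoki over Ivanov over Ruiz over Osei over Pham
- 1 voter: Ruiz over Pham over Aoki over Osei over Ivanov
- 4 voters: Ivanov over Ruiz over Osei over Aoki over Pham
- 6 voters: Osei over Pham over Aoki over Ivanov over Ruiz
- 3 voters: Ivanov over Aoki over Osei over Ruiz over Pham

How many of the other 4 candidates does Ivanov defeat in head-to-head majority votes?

Ivanov against each rival (17 voters):
Ivanov vs Pham: 10 to 7, Ivanov.
Ivanov vs Osei: Ivanov wins 10–7.
Ivanov–Aoki: Aoki 10–7.
Ivanov vs Ruiz: 3+4+6+3 = 16 for Ivanov, 1 for Ruiz — Ivanov by 16–1.
Ivanov beats Pham, Osei, Ruiz; loses to Aoki — 3 pairwise wins.

3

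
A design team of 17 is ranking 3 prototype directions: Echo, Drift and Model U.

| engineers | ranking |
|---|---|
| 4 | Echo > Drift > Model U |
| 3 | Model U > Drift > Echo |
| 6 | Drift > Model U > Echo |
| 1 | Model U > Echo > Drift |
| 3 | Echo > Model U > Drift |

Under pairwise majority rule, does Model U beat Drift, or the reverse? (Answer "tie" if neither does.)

Ballots ranking Model U above Drift: 3 + 1 + 3 = 7.
Ballots ranking Drift above Model U: 17 − 7 = 10.
Drift wins the head-to-head 10–7.

Drift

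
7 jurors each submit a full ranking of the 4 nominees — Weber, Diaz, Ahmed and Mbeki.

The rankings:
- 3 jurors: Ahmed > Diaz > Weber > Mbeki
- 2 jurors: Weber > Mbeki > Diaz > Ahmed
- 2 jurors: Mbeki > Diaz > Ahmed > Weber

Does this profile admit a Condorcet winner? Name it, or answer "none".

none

Check each pair by majority over 7 ballots:
Weber vs Diaz: Weber preferred on 2 ballots; Diaz wins 5–2.
Weber vs Ahmed: Weber preferred on 2 ballots; Ahmed wins 5–2.
Weber vs Mbeki: 5 to 2, Weber.
Diaz vs Ahmed: 2+2 = 4 for Diaz, 3 for Ahmed — Diaz by 4–3.
Diaz vs Mbeki: Diaz preferred on 3 ballots; Mbeki wins 4–3.
Ahmed–Mbeki: Mbeki 4–3.
No nominee is unbeaten: Weber loses to Diaz; Diaz loses to Mbeki; Ahmed loses to Diaz; Mbeki loses to Weber. In particular Weber > Mbeki > Diaz > Weber is a majority cycle — no Condorcet winner exists.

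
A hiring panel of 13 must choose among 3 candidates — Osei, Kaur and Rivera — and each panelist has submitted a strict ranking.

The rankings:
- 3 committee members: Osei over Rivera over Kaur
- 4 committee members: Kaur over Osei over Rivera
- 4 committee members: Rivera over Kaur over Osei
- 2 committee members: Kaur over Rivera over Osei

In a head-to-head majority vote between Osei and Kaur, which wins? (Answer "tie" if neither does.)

Kaur

Ballots ranking Osei above Kaur: 3.
Ballots ranking Kaur above Osei: 13 − 3 = 10.
Kaur wins the head-to-head 10–3.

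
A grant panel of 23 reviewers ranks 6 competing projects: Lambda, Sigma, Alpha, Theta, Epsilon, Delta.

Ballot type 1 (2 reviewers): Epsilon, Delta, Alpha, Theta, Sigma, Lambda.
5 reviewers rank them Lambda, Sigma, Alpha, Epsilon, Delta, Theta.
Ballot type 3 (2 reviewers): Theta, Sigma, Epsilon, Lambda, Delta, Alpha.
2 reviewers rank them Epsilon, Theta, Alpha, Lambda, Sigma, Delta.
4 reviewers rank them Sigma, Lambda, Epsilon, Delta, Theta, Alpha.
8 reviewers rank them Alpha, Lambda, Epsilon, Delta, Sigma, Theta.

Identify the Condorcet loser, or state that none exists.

Head-to-head results (23 reviewers):
Lambda vs Sigma: Lambda preferred on 5+2+8 = 15 ballots; Lambda wins 15–8.
Lambda vs Alpha: Alpha wins 12–11.
Lambda vs Theta: Lambda, 17–6.
Lambda–Epsilon: Lambda 17–6.
Lambda vs Delta: Lambda, 21–2.
Sigma vs Alpha: 11 to 12, Alpha.
Sigma vs Theta: 5+4+8 = 17 for Sigma, 6 for Theta — Sigma by 17–6.
Sigma vs Epsilon: 11 to 12, Epsilon.
Sigma vs Delta: Sigma is ranked higher on 5+2+2+4 = 13 ballots, Delta on 10. Sigma wins 13–10.
Alpha–Theta: Alpha 15–8.
Alpha vs Epsilon: 13 to 10, Alpha.
Alpha vs Delta: Alpha preferred on 5+2+8 = 15 ballots; Alpha wins 15–8.
Theta vs Epsilon: Epsilon wins 21–2.
Theta vs Delta: Delta, 19–4.
Epsilon–Delta: Epsilon 23–0.
Theta is beaten in every head-to-head and is the Condorcet loser.

Theta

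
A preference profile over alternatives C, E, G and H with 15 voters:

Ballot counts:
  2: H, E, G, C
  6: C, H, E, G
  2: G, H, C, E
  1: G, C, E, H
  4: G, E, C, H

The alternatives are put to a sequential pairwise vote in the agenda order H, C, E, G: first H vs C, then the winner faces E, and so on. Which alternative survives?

G

Round 1: H vs C — 4–11, C advances.
Round 2: C vs E — 9–6, C advances.
Round 3: C vs G — 6–9, G advances.
The agenda winner is G.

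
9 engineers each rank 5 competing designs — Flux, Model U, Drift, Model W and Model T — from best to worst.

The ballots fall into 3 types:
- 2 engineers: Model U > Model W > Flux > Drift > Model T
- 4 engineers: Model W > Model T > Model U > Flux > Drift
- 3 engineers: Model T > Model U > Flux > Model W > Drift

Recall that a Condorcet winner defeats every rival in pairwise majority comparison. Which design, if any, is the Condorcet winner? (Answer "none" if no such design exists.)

none

Head-to-head results (9 engineers):
Flux vs Model U: Flux preferred on 0 ballots; Model U wins 9–0.
Flux vs Drift: Flux wins 9–0.
Flux vs Model W: Model W, 6–3.
Flux vs Model T: Model T wins 7–2.
Model U vs Drift: Model U wins 9–0.
Model U vs Model W: Model U, 5–4.
Model U vs Model T: Model T wins 7–2.
Drift vs Model W: Model W wins 9–0.
Drift vs Model T: Model T, 7–2.
Model W vs Model T: 2+4 = 6 for Model W, 3 for Model T — Model W by 6–3.
Every design loses at least once (Flux loses to Model U; Model U loses to Model T; Drift loses to Flux; Model W loses to Model U; Model T loses to Model W). The majority relation contains the cycle Model U beats Model W beats Model T beats Model U, so there is no Condorcet winner.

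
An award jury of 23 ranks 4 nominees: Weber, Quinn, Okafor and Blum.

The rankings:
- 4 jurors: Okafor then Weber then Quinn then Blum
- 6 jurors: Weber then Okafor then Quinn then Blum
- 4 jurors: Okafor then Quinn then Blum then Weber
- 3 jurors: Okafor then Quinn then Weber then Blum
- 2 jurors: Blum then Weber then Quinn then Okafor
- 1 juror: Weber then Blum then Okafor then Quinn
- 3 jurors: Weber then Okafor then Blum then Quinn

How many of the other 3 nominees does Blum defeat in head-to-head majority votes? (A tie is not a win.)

Blum against each rival (23 jurors):
Blum vs Weber: Weber wins 17–6.
Blum vs Quinn: 6 to 17, Quinn.
Blum vs Okafor: Blum is ranked higher on 2+1 = 3 ballots, Okafor on 20. Okafor wins 20–3.
Blum beats no one; loses to Weber, Quinn, Okafor — 0 pairwise wins.

0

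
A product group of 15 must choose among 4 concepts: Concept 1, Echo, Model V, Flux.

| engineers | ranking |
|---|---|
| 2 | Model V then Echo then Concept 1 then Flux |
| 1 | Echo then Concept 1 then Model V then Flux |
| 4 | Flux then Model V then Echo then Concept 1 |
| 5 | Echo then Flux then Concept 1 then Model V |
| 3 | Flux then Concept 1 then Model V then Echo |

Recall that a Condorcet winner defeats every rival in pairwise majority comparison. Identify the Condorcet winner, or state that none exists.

none

Head-to-head results (15 engineers):
Concept 1–Echo: Echo 12–3.
Concept 1 vs Model V: Concept 1 wins 9–6.
Concept 1 vs Flux: Flux wins 12–3.
Echo–Model V: Model V 9–6.
Echo vs Flux: Echo, 8–7.
Model V vs Flux: Flux, 12–3.
No design is unbeaten: Concept 1 loses to Echo; Echo loses to Model V; Model V loses to Concept 1; Flux loses to Echo. In particular Concept 1 beats Model V beats Echo beats Concept 1 is a majority cycle — no Condorcet winner exists.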